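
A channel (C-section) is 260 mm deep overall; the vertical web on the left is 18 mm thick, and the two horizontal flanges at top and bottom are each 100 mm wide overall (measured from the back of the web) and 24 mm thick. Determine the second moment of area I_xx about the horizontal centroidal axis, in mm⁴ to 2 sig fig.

Decompose the section into non-overlapping parts with the origin at the bottom-left of its bounding rectangle.
Web: 18 × 260, A = 4 680 mm², y = 130 mm, Ī = 26 364 000 mm⁴.
Top flange (beyond web): 82 × 24, A = 1 968 mm², y = 248 mm, Ī = 94 464 mm⁴.
Bottom flange (beyond web): 82 × 24, A = 1 968 mm², y = 12 mm, Ī = 94 464 mm⁴.
By symmetry the centroid is at mid-height, ȳ = 130 mm.
Transfer each piece to the horizontal centroidal axis using Ī + A·d² with d = y − 130:
  web: d = 0 mm → contributes +26 364 000 mm⁴
  top flange (beyond web): d = 118 mm → contributes +27 496 896 mm⁴
  bottom flange (beyond web): d = -118 mm → contributes +27 496 896 mm⁴
Total I = 81 357 792 mm⁴.

I_xx ≈ 8.1 × 10⁷ mm⁴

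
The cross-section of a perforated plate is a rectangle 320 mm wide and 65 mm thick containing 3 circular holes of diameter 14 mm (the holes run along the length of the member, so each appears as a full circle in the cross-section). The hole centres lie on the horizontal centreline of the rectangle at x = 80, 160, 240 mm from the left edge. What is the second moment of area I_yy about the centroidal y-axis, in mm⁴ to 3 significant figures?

Decompose the section into non-overlapping parts with the origin at the bottom-left of its bounding rectangle.
Plate: 320 × 65, A = 20 800 mm², x = 160 mm, Ī = 177 493 333 mm⁴.
Hole 1 (subtracted): ⌀14, A = 153.94 mm², x = 80 mm, Ī = 1885.7 mm⁴.
Hole 2 (subtracted): ⌀14, A = 153.94 mm², x = 160 mm, Ī = 1885.7 mm⁴.
Hole 3 (subtracted): ⌀14, A = 153.94 mm², x = 240 mm, Ī = 1885.7 mm⁴.
By symmetry the centroid is at mid-width, x̄ = 160 mm.
Transfer each piece to the centroidal y-axis using Ī + A·d² with d = x − 160:
  plate: d = 0 mm → contributes +177 493 333 mm⁴
  hole 1: d = -80 mm → contributes −987 089 mm⁴
  hole 2: d = 0 mm → contributes −1885.7 mm⁴
  hole 3: d = 80 mm → contributes −987 089 mm⁴
Total I = 175 517 269 mm⁴.

I_yy ≈ 1.76 × 10⁸ mm⁴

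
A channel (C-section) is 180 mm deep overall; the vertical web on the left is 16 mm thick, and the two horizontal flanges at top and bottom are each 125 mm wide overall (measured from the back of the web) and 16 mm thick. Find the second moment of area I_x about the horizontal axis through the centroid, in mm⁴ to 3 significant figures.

I_x ≈ 3.13 × 10⁷ mm⁴

Decompose the section into non-overlapping parts with the origin at the bottom-left of its bounding rectangle.
Web: 16 × 180, A = 2 880 mm², y = 90 mm, Ī = 7 776 000 mm⁴.
Top flange (beyond web): 109 × 16, A = 1 744 mm², y = 172 mm, Ī = 37 205 mm⁴.
Bottom flange (beyond web): 109 × 16, A = 1 744 mm², y = 8 mm, Ī = 37 205 mm⁴.
By symmetry the centroid is at mid-height, ȳ = 90 mm.
Transfer each piece to the horizontal axis through the centroid using Ī + A·d² with d = y − 90:
  web: d = 0 mm → contributes +7 776 000 mm⁴
  top flange (beyond web): d = 82 mm → contributes +11 763 861 mm⁴
  bottom flange (beyond web): d = -82 mm → contributes +11 763 861 mm⁴
Total I = 31 303 723 mm⁴.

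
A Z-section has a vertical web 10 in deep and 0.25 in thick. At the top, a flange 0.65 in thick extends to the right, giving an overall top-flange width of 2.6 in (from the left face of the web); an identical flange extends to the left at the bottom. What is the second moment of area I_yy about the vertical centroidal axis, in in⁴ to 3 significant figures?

Decompose the section into non-overlapping parts with the origin at the bottom-left of its bounding rectangle.
Web: 0.25 × 10, A = 2.5 in², x = 2.475 in, Ī = 0.013021 in⁴.
Top flange (beyond web): 2.35 × 0.65, A = 1.5275 in², x = 3.775 in, Ī = 0.70297 in⁴.
Bottom flange (beyond web): 2.35 × 0.65, A = 1.5275 in², x = 1.175 in, Ī = 0.70297 in⁴.
Centroid: x̄ = ΣA·x / ΣA = 2.475 in.
Transfer each piece to the vertical centroidal axis using Ī + A·d² with d = x − 2.475:
  web: d = 0 in → contributes +0.013021 in⁴
  top flange (beyond web): d = 1.3 in → contributes +3.2844 in⁴
  bottom flange (beyond web): d = -1.3 in → contributes +3.2844 in⁴
Total I = 6.5819 in⁴.

I_yy ≈ 6.58 in⁴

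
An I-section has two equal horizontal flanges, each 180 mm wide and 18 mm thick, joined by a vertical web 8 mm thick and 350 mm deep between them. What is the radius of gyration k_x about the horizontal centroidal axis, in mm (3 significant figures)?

k_x ≈ 164 mm

Break the section into simple shapes (no overlaps), measuring from the bottom-left corner of the bounding box.
Bottom flange: 180 × 18, A = 3 240 mm², y = 9 mm, Ī = 87 480 mm⁴.
Web: 8 × 350, A = 2 800 mm², y = 193 mm, Ī = 28 583 333 mm⁴.
Top flange: 180 × 18, A = 3 240 mm², y = 377 mm, Ī = 87 480 mm⁴.
By symmetry the centroid is at mid-height, ȳ = 193 mm.
Transfer each piece to the horizontal centroidal axis using Ī + A·d² with d = y − 193:
  bottom flange: d = -184 mm → contributes +109 780 920 mm⁴
  web: d = 0 mm → contributes +28 583 333 mm⁴
  top flange: d = 184 mm → contributes +109 780 920 mm⁴
Total I = 248 145 173 mm⁴.
Radius of gyration: k = √(I/A) = √(248 145 173 / 9 280) = 163.52 mm.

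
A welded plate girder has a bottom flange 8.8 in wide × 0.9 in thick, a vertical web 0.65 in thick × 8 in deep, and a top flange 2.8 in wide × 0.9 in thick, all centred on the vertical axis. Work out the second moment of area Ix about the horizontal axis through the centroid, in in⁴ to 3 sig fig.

Split into non-overlapping primitives; take the origin at the lower-left of the bounding box.
Bottom plate: 8.8 × 0.9, A = 7.92 in², y = 0.45 in, Ī = 0.5346 in⁴.
Web plate: 0.65 × 8, A = 5.2 in², y = 4.9 in, Ī = 27.733 in⁴.
Top plate: 2.8 × 0.9, A = 2.52 in², y = 9.35 in, Ī = 0.1701 in⁴.
Centroid: ȳ = ΣA·y / ΣA = 3.3636 in.
Transfer each piece to the horizontal axis through the centroid using Ī + A·d² with d = y − 3.3636:
  bottom plate: d = -2.9136 in → contributes +67.766 in⁴
  web plate: d = 1.5364 in → contributes +40.009 in⁴
  top plate: d = 5.9864 in → contributes +90.481 in⁴
Total I = 198.26 in⁴.

Ix ≈ 198 in⁴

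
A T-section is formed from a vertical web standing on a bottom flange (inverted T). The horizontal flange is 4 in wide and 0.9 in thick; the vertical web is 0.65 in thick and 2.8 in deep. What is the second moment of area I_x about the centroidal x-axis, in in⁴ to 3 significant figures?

I_x ≈ 5.57 in⁴

Treat the section as a set of non-overlapping primitives; coordinates are from the bounding-box lower-left.
Flange: 4 × 0.9, A = 3.6 in², y = 0.45 in, Ī = 0.243 in⁴.
Web: 0.65 × 2.8, A = 1.82 in², y = 2.3 in, Ī = 1.1891 in⁴.
Centroid: ȳ = ΣA·y / ΣA = 1.0712 in.
Transfer each piece to the centroidal x-axis using Ī + A·d² with d = y − 1.0712:
  flange: d = -0.62122 in → contributes +1.6323 in⁴
  web: d = 1.2288 in → contributes +3.9371 in⁴
Total I = 5.5694 in⁴.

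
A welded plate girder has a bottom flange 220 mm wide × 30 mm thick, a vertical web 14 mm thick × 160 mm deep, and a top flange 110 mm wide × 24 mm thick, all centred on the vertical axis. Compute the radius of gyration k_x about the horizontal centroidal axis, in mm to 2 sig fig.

Split into non-overlapping primitives; take the origin at the lower-left of the bounding box.
Bottom plate: 220 × 30, A = 6 600 mm², y = 15 mm, Ī = 495 000 mm⁴.
Web plate: 14 × 160, A = 2 240 mm², y = 110 mm, Ī = 4 778 667 mm⁴.
Top plate: 110 × 24, A = 2 640 mm², y = 202 mm, Ī = 126 720 mm⁴.
Centroid: ȳ = ΣA·y / ΣA = 76.54 mm.
Transfer each piece to the horizontal centroidal axis using Ī + A·d² with d = y − 76.54:
  bottom plate: d = -61.54 mm → contributes +25 490 389 mm⁴
  web plate: d = 33.46 mm → contributes +7 286 497 mm⁴
  top plate: d = 125.5 mm → contributes +41 680 832 mm⁴
Total I = 74 457 718 mm⁴.
Radius of gyration: k = √(I/A) = √(74 457 718 / 11 480) = 80.53 mm.

k_x ≈ 81 mm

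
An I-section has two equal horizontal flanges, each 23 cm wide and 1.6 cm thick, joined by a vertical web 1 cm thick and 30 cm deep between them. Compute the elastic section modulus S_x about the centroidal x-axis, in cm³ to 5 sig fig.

S_x ≈ 1243.3 cm³

Decompose the section into non-overlapping parts with the origin at the bottom-left of its bounding rectangle.
Bottom flange: 23 × 1.6, A = 36.8 cm², y = 0.8 cm, Ī = 7.850667 cm⁴.
Web: 1 × 30, A = 30 cm², y = 16.6 cm, Ī = 2 250 cm⁴.
Top flange: 23 × 1.6, A = 36.8 cm², y = 32.4 cm, Ī = 7.850667 cm⁴.
By symmetry the centroid is at mid-height, ȳ = 16.6 cm.
Transfer each piece to the centroidal x-axis using Ī + A·d² with d = y − 16.6:
  bottom flange: d = -15.8 cm → contributes +9194.603 cm⁴
  web: d = 0 cm → contributes +2 250 cm⁴
  top flange: d = 15.8 cm → contributes +9194.603 cm⁴
Total I = 20639.21 cm⁴.
Extreme fibre distance c = 16.6 cm; S = I/c = 1243.326 cm³.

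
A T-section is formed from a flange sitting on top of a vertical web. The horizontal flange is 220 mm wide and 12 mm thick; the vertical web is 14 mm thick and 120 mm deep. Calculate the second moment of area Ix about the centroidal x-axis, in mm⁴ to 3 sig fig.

Ix ≈ 6.52 × 10⁶ mm⁴

Break the section into simple shapes (no overlaps), measuring from the bottom-left corner of the bounding box.
Flange: 220 × 12, A = 2 640 mm², y = 126 mm, Ī = 31 680 mm⁴.
Web: 14 × 120, A = 1 680 mm², y = 60 mm, Ī = 2 016 000 mm⁴.
Centroid: ȳ = ΣA·y / ΣA = 100.33 mm.
Transfer each piece to the centroidal x-axis using Ī + A·d² with d = y − 100.33:
  flange: d = 25.667 mm → contributes +1 770 853 mm⁴
  web: d = -40.333 mm → contributes +4 748 987 mm⁴
Total I = 6 519 840 mm⁴.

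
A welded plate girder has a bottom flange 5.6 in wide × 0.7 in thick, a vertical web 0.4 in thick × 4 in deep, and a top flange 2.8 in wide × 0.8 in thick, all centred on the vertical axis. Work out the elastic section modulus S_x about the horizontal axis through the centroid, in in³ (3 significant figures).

S_x ≈ 10.6 in³

Break the section into simple shapes (no overlaps), measuring from the bottom-left corner of the bounding box.
Bottom plate: 5.6 × 0.7, A = 3.92 in², y = 0.35 in, Ī = 0.16007 in⁴.
Web plate: 0.4 × 4, A = 1.6 in², y = 2.7 in, Ī = 2.1333 in⁴.
Top plate: 2.8 × 0.8, A = 2.24 in², y = 5.1 in, Ī = 0.11947 in⁴.
Centroid: ȳ = ΣA·y / ΣA = 2.2057 in.
Transfer each piece to the horizontal axis through the centroid using Ī + A·d² with d = y − 2.2057:
  bottom plate: d = -1.8557 in → contributes +13.659 in⁴
  web plate: d = 0.49433 in → contributes +2.5243 in⁴
  top plate: d = 2.8943 in → contributes +18.884 in⁴
Total I = 35.067 in⁴.
Extreme fibre distance c = 3.2943 in; S = I/c = 10.645 in³.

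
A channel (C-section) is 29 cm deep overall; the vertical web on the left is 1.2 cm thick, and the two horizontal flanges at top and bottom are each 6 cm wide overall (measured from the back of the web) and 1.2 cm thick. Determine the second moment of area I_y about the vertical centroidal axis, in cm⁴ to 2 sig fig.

I_y ≈ 100 cm⁴

Split into non-overlapping primitives; take the origin at the lower-left of the bounding box.
Web: 1.2 × 29, A = 34.8 cm², x = 0.6 cm, Ī = 4.176 cm⁴.
Top flange (beyond web): 4.8 × 1.2, A = 5.76 cm², x = 3.6 cm, Ī = 11.06 cm⁴.
Bottom flange (beyond web): 4.8 × 1.2, A = 5.76 cm², x = 3.6 cm, Ī = 11.06 cm⁴.
Centroid: x̄ = ΣA·x / ΣA = 1.346 cm.
Transfer each piece to the vertical centroidal axis using Ī + A·d² with d = x − 1.346:
  web: d = -0.7461 cm → contributes +23.55 cm⁴
  top flange (beyond web): d = 2.254 cm → contributes +40.32 cm⁴
  bottom flange (beyond web): d = 2.254 cm → contributes +40.32 cm⁴
Total I = 104.2 cm⁴.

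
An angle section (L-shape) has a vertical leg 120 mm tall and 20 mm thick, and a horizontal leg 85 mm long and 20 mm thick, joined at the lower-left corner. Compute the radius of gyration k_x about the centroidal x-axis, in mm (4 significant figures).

Decompose the section into non-overlapping parts with the origin at the bottom-left of its bounding rectangle.
Vertical leg: 20 × 120, A = 2 400 mm², y = 60 mm, Ī = 2 880 000 mm⁴.
Horizontal leg (remainder): 65 × 20, A = 1 300 mm², y = 10 mm, Ī = 43333.3 mm⁴.
Centroid: ȳ = ΣA·y / ΣA = 42.4324 mm.
Transfer each piece to the centroidal x-axis using Ī + A·d² with d = y − 42.4324:
  vertical leg: d = 17.5676 mm → contributes +3 620 687 mm⁴
  horizontal leg (remainder): d = -32.4324 mm → contributes +1 410 755 mm⁴
Total I = 5 031 441 mm⁴.
Radius of gyration: k = √(I/A) = √(5 031 441 / 3 700) = 36.8761 mm.

k_x ≈ 36.88 mm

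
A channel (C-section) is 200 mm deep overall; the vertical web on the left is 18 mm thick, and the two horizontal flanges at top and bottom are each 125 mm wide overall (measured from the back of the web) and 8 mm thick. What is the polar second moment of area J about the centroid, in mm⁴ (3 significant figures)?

J ≈ 3.40 × 10⁷ mm⁴

Break the section into simple shapes (no overlaps), measuring from the bottom-left corner of the bounding box.
Web: 18 × 200, A = 3 600 mm², y = 100 mm, Ī = 12 000 000 mm⁴.
Top flange (beyond web): 107 × 8, A = 856 mm², y = 196 mm, Ī = 4565.3 mm⁴.
Bottom flange (beyond web): 107 × 8, A = 856 mm², y = 4 mm, Ī = 4565.3 mm⁴.
By symmetry the centroid is at mid-height, ȳ = 100 mm.
Transfer each piece to the centroidal x-axis using Ī + A·d² with d = y − 100:
  web: d = 0 mm → contributes +12 000 000 mm⁴
  top flange (beyond web): d = 96 mm → contributes +7 893 461 mm⁴
  bottom flange (beyond web): d = -96 mm → contributes +7 893 461 mm⁴
Total I = 27 786 923 mm⁴.
For the y-axis: x̄ = 29.143 mm.
Repeating about the centroidal y-axis gives I_y = 6 262 782 mm⁴.
Polar second moment: J = I_x + I_y = 34 049 705 mm⁴.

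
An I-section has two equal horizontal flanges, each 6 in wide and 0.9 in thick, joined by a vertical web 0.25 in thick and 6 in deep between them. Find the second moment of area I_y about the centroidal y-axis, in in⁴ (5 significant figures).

Treat the section as a set of non-overlapping primitives; coordinates are from the bounding-box lower-left.
Bottom flange: 6 × 0.9, A = 5.4 in², x = 3 in, Ī = 16.2 in⁴.
Web: 0.25 × 6, A = 1.5 in², x = 3 in, Ī = 0.0078125 in⁴.
Top flange: 6 × 0.9, A = 5.4 in², x = 3 in, Ī = 16.2 in⁴.
By symmetry the centroid is at mid-width, x̄ = 3 in.
All pieces are centred on the centroidal y-axis, so I = ΣĪ = 32.40781 in⁴.

I_y ≈ 32.408 in⁴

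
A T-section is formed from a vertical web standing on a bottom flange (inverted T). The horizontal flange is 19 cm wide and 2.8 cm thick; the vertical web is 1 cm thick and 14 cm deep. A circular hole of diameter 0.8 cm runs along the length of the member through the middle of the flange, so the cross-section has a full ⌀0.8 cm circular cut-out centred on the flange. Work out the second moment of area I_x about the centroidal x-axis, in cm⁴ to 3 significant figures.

I_x ≈ 1040 cm⁴

Treat the section as a set of non-overlapping primitives; coordinates are from the bounding-box lower-left.
Flange: 19 × 2.8, A = 53.2 cm², y = 1.4 cm, Ī = 34.757 cm⁴.
Web: 1 × 14, A = 14 cm², y = 9.8 cm, Ī = 228.67 cm⁴.
Hole (subtracted): ⌀0.8, A = 0.50265 cm², y = 1.4 cm, Ī = 0.020106 cm⁴.
Centroid: ȳ = ΣA·y / ΣA = 3.1632 cm.
Transfer each piece to the centroidal x-axis using Ī + A·d² with d = y − 3.1632:
  flange: d = -1.7632 cm → contributes +200.15 cm⁴
  web: d = 6.6368 cm → contributes +845.33 cm⁴
  hole: d = -1.7632 cm → contributes −1.5828 cm⁴
Total I = 1043.9 cm⁴.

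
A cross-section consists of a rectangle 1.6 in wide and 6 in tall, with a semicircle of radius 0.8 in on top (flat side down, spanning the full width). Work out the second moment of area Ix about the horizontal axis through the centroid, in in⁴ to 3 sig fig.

Break the section into simple shapes (no overlaps), measuring from the bottom-left corner of the bounding box.
Rectangular body: 1.6 × 6, A = 9.6 in², y = 3 in, Ī = 28.8 in⁴.
Semicircular cap: semicircle r = 0.8, A = 1.0053 in², y = 6.3395 in, Ī = 0.044956 in⁴.
Centroid: ȳ = ΣA·y / ΣA = 3.3166 in.
Transfer each piece to the horizontal axis through the centroid using Ī + A·d² with d = y − 3.3166:
  rectangular body: d = -0.31656 in → contributes +29.762 in⁴
  semicircular cap: d = 3.023 in → contributes +9.2318 in⁴
Total I = 38.994 in⁴.

Ix ≈ 39.0 in⁴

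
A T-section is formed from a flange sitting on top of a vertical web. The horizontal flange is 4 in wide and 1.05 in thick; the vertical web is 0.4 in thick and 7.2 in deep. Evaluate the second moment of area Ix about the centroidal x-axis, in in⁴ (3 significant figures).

Ix ≈ 41.9 in⁴

Break the section into simple shapes (no overlaps), measuring from the bottom-left corner of the bounding box.
Flange: 4 × 1.05, A = 4.2 in², y = 7.725 in, Ī = 0.38588 in⁴.
Web: 0.4 × 7.2, A = 2.88 in², y = 3.6 in, Ī = 12.442 in⁴.
Centroid: ȳ = ΣA·y / ΣA = 6.047 in.
Transfer each piece to the centroidal x-axis using Ī + A·d² with d = y − 6.047:
  flange: d = 1.678 in → contributes +12.211 in⁴
  web: d = -2.447 in → contributes +29.687 in⁴
Total I = 41.898 in⁴.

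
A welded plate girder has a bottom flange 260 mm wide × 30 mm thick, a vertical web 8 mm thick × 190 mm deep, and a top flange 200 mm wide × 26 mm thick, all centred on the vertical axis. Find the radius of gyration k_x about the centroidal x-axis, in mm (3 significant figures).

k_x ≈ 103 mm

Decompose the section into non-overlapping parts with the origin at the bottom-left of its bounding rectangle.
Bottom plate: 260 × 30, A = 7 800 mm², y = 15 mm, Ī = 585 000 mm⁴.
Web plate: 8 × 190, A = 1 520 mm², y = 125 mm, Ī = 4 572 667 mm⁴.
Top plate: 200 × 26, A = 5 200 mm², y = 233 mm, Ī = 292 933 mm⁴.
Centroid: ȳ = ΣA·y / ΣA = 104.59 mm.
Transfer each piece to the centroidal x-axis using Ī + A·d² with d = y − 104.59:
  bottom plate: d = -89.587 mm → contributes +63 186 167 mm⁴
  web plate: d = 20.413 mm → contributes +5 206 050 mm⁴
  top plate: d = 128.41 mm → contributes +86 040 704 mm⁴
Total I = 154 432 921 mm⁴.
Radius of gyration: k = √(I/A) = √(154 432 921 / 14 520) = 103.13 mm.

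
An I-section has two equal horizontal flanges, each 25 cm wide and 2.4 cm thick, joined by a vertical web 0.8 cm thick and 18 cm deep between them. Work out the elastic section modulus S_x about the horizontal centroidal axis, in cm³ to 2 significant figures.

S_x ≈ 1100 cm³

Treat the section as a set of non-overlapping primitives; coordinates are from the bounding-box lower-left.
Bottom flange: 25 × 2.4, A = 60 cm², y = 1.2 cm, Ī = 28.8 cm⁴.
Web: 0.8 × 18, A = 14.4 cm², y = 11.4 cm, Ī = 388.8 cm⁴.
Top flange: 25 × 2.4, A = 60 cm², y = 21.6 cm, Ī = 28.8 cm⁴.
By symmetry the centroid is at mid-height, ȳ = 11.4 cm.
Transfer each piece to the horizontal centroidal axis using Ī + A·d² with d = y − 11.4:
  bottom flange: d = -10.2 cm → contributes +6 271 cm⁴
  web: d = 0 cm → contributes +388.8 cm⁴
  top flange: d = 10.2 cm → contributes +6 271 cm⁴
Total I = 12 931 cm⁴.
Extreme fibre distance c = 11.4 cm; S = I/c = 1 134 cm³.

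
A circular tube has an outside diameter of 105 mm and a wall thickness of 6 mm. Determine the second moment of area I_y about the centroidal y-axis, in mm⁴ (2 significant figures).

Treat the section as a set of non-overlapping primitives; coordinates are from the bounding-box lower-left.
Outer circle: ⌀105, A = 8 659 mm², x = 52.5 mm, Ī = 5 966 602 mm⁴.
Bore (subtracted): ⌀93, A = 6 793 mm², x = 52.5 mm, Ī = 3 671 992 mm⁴.
By symmetry the centroid is at mid-width, x̄ = 52.5 mm.
All pieces are centred on the centroidal y-axis, so I = ΣĪ (holes subtracted) = 2 294 611 mm⁴.

I_y ≈ 2.3 × 10⁶ mm⁴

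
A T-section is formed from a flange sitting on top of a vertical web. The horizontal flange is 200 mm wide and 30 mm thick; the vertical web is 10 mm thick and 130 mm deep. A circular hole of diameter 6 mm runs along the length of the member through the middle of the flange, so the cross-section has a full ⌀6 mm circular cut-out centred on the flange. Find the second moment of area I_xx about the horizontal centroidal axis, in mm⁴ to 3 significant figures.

I_xx ≈ 9.11 × 10⁶ mm⁴

Split into non-overlapping primitives; take the origin at the lower-left of the bounding box.
Flange: 200 × 30, A = 6 000 mm², y = 145 mm, Ī = 450 000 mm⁴.
Web: 10 × 130, A = 1 300 mm², y = 65 mm, Ī = 1 830 833 mm⁴.
Hole (subtracted): ⌀6, A = 28.274 mm², y = 145 mm, Ī = 63.617 mm⁴.
Centroid: ȳ = ΣA·y / ΣA = 130.7 mm.
Transfer each piece to the horizontal centroidal axis using Ī + A·d² with d = y − 130.7:
  flange: d = 14.302 mm → contributes +1 677 278 mm⁴
  web: d = -65.698 mm → contributes +7 441 934 mm⁴
  hole: d = 14.302 mm → contributes −5 847 mm⁴
Total I = 9 113 365 mm⁴.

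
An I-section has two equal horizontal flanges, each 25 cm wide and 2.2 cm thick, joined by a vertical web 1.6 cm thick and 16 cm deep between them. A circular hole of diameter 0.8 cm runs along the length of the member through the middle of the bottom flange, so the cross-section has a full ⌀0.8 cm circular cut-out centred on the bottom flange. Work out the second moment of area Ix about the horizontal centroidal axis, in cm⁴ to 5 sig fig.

Ix ≈ 9657.8 cm⁴

Break the section into simple shapes (no overlaps), measuring from the bottom-left corner of the bounding box.
Bottom flange: 25 × 2.2, A = 55 cm², y = 1.1 cm, Ī = 22.18333 cm⁴.
Web: 1.6 × 16, A = 25.6 cm², y = 10.2 cm, Ī = 546.1333 cm⁴.
Top flange: 25 × 2.2, A = 55 cm², y = 19.3 cm, Ī = 22.18333 cm⁴.
Hole (subtracted): ⌀0.8, A = 0.5026548 cm², y = 1.1 cm, Ī = 0.02010619 cm⁴.
Centroid: ȳ = ΣA·y / ΣA = 10.23386 cm.
Transfer each piece to the horizontal centroidal axis using Ī + A·d² with d = y − 10.23386:
  bottom flange: d = -9.133858 cm → contributes +4610.688 cm⁴
  web: d = -0.03385824 cm → contributes +546.1627 cm⁴
  top flange: d = 9.066142 cm → contributes +4542.904 cm⁴
  hole: d = -9.133858 cm → contributes −41.95527 cm⁴
Total I = 9657.8 cm⁴.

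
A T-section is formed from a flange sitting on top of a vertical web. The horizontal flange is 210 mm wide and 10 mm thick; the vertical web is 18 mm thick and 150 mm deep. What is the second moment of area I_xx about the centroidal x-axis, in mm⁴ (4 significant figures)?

Break the section into simple shapes (no overlaps), measuring from the bottom-left corner of the bounding box.
Flange: 210 × 10, A = 2 100 mm², y = 155 mm, Ī = 17 500 mm⁴.
Web: 18 × 150, A = 2 700 mm², y = 75 mm, Ī = 5 062 500 mm⁴.
Centroid: ȳ = ΣA·y / ΣA = 110 mm.
Transfer each piece to the centroidal x-axis using Ī + A·d² with d = y − 110:
  flange: d = 45 mm → contributes +4 270 000 mm⁴
  web: d = -35 mm → contributes +8 370 000 mm⁴
Total I = 12 640 000 mm⁴.

I_xx ≈ 1.264 × 10⁷ mm⁴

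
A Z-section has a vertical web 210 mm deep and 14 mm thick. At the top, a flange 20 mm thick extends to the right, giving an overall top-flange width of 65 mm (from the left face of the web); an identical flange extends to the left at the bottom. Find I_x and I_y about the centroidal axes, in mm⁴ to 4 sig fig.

Break the section into simple shapes (no overlaps), measuring from the bottom-left corner of the bounding box.
Web: 14 × 210, A = 2 940 mm², y = 105 mm, Ī = 10 804 500 mm⁴.
Top flange (beyond web): 51 × 20, A = 1 020 mm², y = 200 mm, Ī = 34 000 mm⁴.
Bottom flange (beyond web): 51 × 20, A = 1 020 mm², y = 10 mm, Ī = 34 000 mm⁴.
Centroid: ȳ = ΣA·y / ΣA = 105 mm.
Transfer each piece to the centroidal x-axis using Ī + A·d² with d = y − 105:
  web: d = 0 mm → contributes +10 804 500 mm⁴
  top flange (beyond web): d = 95 mm → contributes +9 239 500 mm⁴
  bottom flange (beyond web): d = -95 mm → contributes +9 239 500 mm⁴
Total I = 29 283 500 mm⁴.
For the y-axis: x̄ = 58 mm.
Repeating about the centroidal y-axis gives I_y = 2 644 940 mm⁴.

I_x ≈ 2.928 × 10⁷ mm⁴, I_y ≈ 2.645 × 10⁶ mm⁴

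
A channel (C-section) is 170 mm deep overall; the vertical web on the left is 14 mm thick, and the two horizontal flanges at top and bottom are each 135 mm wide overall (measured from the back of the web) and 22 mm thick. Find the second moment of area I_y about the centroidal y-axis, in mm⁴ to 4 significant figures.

I_y ≈ 1.403 × 10⁷ mm⁴

Decompose the section into non-overlapping parts with the origin at the bottom-left of its bounding rectangle.
Web: 14 × 170, A = 2 380 mm², x = 7 mm, Ī = 38873.3 mm⁴.
Top flange (beyond web): 121 × 22, A = 2 662 mm², x = 74.5 mm, Ī = 3 247 862 mm⁴.
Bottom flange (beyond web): 121 × 22, A = 2 662 mm², x = 74.5 mm, Ī = 3 247 862 mm⁴.
Centroid: x̄ = ΣA·x / ΣA = 53.6472 mm.
Transfer each piece to the centroidal y-axis using Ī + A·d² with d = x − 53.6472:
  web: d = -46.6472 mm → contributes +5 217 660 mm⁴
  top flange (beyond web): d = 20.8528 mm → contributes +4 405 404 mm⁴
  bottom flange (beyond web): d = 20.8528 mm → contributes +4 405 404 mm⁴
Total I = 14 028 469 mm⁴.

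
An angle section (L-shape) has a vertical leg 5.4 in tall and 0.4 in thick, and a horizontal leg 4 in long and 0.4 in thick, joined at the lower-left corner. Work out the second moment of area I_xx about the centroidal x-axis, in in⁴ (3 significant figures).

I_xx ≈ 10.7 in⁴

Split into non-overlapping primitives; take the origin at the lower-left of the bounding box.
Vertical leg: 0.4 × 5.4, A = 2.16 in², y = 2.7 in, Ī = 5.2488 in⁴.
Horizontal leg (remainder): 3.6 × 0.4, A = 1.44 in², y = 0.2 in, Ī = 0.0192 in⁴.
Centroid: ȳ = ΣA·y / ΣA = 1.7 in.
Transfer each piece to the centroidal x-axis using Ī + A·d² with d = y − 1.7:
  vertical leg: d = 1 in → contributes +7.4088 in⁴
  horizontal leg (remainder): d = -1.5 in → contributes +3.2592 in⁴
Total I = 10.668 in⁴.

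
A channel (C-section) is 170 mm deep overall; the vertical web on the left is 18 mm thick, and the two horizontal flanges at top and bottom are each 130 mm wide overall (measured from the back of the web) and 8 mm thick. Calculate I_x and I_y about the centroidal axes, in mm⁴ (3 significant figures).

Break the section into simple shapes (no overlaps), measuring from the bottom-left corner of the bounding box.
Web: 18 × 170, A = 3 060 mm², y = 85 mm, Ī = 7 369 500 mm⁴.
Top flange (beyond web): 112 × 8, A = 896 mm², y = 166 mm, Ī = 4778.7 mm⁴.
Bottom flange (beyond web): 112 × 8, A = 896 mm², y = 4 mm, Ī = 4778.7 mm⁴.
By symmetry the centroid is at mid-height, ȳ = 85 mm.
Transfer each piece to the centroidal x-axis using Ī + A·d² with d = y − 85:
  web: d = 0 mm → contributes +7 369 500 mm⁴
  top flange (beyond web): d = 81 mm → contributes +5 883 435 mm⁴
  bottom flange (beyond web): d = -81 mm → contributes +5 883 435 mm⁴
Total I = 19 136 369 mm⁴.
For the y-axis: x̄ = 33.007 mm.
Repeating about the centroidal y-axis gives I_y = 6 730 769 mm⁴.

I_x ≈ 1.91 × 10⁷ mm⁴, I_y ≈ 6.73 × 10⁶ mm⁴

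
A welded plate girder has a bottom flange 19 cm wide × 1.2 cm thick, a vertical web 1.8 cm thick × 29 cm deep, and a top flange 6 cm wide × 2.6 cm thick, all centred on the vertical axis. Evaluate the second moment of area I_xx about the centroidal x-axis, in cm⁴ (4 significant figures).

Split into non-overlapping primitives; take the origin at the lower-left of the bounding box.
Bottom plate: 19 × 1.2, A = 22.8 cm², y = 0.6 cm, Ī = 2.736 cm⁴.
Web plate: 1.8 × 29, A = 52.2 cm², y = 15.7 cm, Ī = 3658.35 cm⁴.
Top plate: 6 × 2.6, A = 15.6 cm², y = 31.5 cm, Ī = 8.788 cm⁴.
Centroid: ȳ = ΣA·y / ΣA = 14.6205 cm.
Transfer each piece to the centroidal x-axis using Ī + A·d² with d = y − 14.6205:
  bottom plate: d = -14.0205 cm → contributes +4484.65 cm⁴
  web plate: d = 1.07947 cm → contributes +3719.18 cm⁴
  top plate: d = 16.8795 cm → contributes +4453.49 cm⁴
Total I = 12657.3 cm⁴.

I_xx ≈ 1.266 × 10⁴ cm⁴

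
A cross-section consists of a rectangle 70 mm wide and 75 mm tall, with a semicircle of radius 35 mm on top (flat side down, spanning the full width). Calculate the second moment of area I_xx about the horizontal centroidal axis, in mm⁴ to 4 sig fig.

I_xx ≈ 6.485 × 10⁶ mm⁴

Treat the section as a set of non-overlapping primitives; coordinates are from the bounding-box lower-left.
Rectangular body: 70 × 75, A = 5 250 mm², y = 37.5 mm, Ī = 2 460 938 mm⁴.
Semicircular cap: semicircle r = 35, A = 1924.23 mm², y = 89.8545 mm, Ī = 164 704 mm⁴.
Centroid: ȳ = ΣA·y / ΣA = 51.5422 mm.
Transfer each piece to the horizontal centroidal axis using Ī + A·d² with d = y − 51.5422:
  rectangular body: d = -14.0422 mm → contributes +3 496 148 mm⁴
  semicircular cap: d = 38.3123 mm → contributes +2 989 141 mm⁴
Total I = 6 485 289 mm⁴.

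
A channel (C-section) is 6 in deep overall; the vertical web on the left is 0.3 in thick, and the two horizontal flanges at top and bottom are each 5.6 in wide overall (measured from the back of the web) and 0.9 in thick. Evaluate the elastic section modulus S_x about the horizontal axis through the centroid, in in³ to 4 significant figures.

Decompose the section into non-overlapping parts with the origin at the bottom-left of its bounding rectangle.
Web: 0.3 × 6, A = 1.8 in², y = 3 in, Ī = 5.4 in⁴.
Top flange (beyond web): 5.3 × 0.9, A = 4.77 in², y = 5.55 in, Ī = 0.321975 in⁴.
Bottom flange (beyond web): 5.3 × 0.9, A = 4.77 in², y = 0.45 in, Ī = 0.321975 in⁴.
By symmetry the centroid is at mid-height, ȳ = 3 in.
Transfer each piece to the horizontal axis through the centroid using Ī + A·d² with d = y − 3:
  web: d = 0 in → contributes +5.4 in⁴
  top flange (beyond web): d = 2.55 in → contributes +31.3389 in⁴
  bottom flange (beyond web): d = -2.55 in → contributes +31.3389 in⁴
Total I = 68.0778 in⁴.
Extreme fibre distance c = 3 in; S = I/c = 22.6926 in³.

S_x ≈ 22.69 in³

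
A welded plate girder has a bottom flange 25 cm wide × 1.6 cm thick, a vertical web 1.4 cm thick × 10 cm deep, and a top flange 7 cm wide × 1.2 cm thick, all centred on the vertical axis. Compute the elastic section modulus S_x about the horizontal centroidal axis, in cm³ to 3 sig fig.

S_x ≈ 130 cm³

Treat the section as a set of non-overlapping primitives; coordinates are from the bounding-box lower-left.
Bottom plate: 25 × 1.6, A = 40 cm², y = 0.8 cm, Ī = 8.5333 cm⁴.
Web plate: 1.4 × 10, A = 14 cm², y = 6.6 cm, Ī = 116.67 cm⁴.
Top plate: 7 × 1.2, A = 8.4 cm², y = 12.2 cm, Ī = 1.008 cm⁴.
Centroid: ȳ = ΣA·y / ΣA = 3.6359 cm.
Transfer each piece to the horizontal centroidal axis using Ī + A·d² with d = y − 3.6359:
  bottom plate: d = -2.8359 cm → contributes +330.23 cm⁴
  web plate: d = 2.9641 cm → contributes +239.67 cm⁴
  top plate: d = 8.5641 cm → contributes +617.1 cm⁴
Total I = 1 187 cm⁴.
Extreme fibre distance c = 9.1641 cm; S = I/c = 129.53 cm³.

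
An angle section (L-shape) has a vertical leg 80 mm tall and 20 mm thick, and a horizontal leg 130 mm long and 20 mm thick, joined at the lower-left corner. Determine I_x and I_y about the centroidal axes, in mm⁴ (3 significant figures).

Break the section into simple shapes (no overlaps), measuring from the bottom-left corner of the bounding box.
Vertical leg: 20 × 80, A = 1 600 mm², y = 40 mm, Ī = 853 333 mm⁴.
Horizontal leg (remainder): 110 × 20, A = 2 200 mm², y = 10 mm, Ī = 73 333 mm⁴.
Centroid: ȳ = ΣA·y / ΣA = 22.632 mm.
Transfer each piece to the centroidal x-axis using Ī + A·d² with d = y − 22.632:
  vertical leg: d = 17.368 mm → contributes +1 335 993 mm⁴
  horizontal leg (remainder): d = -12.632 mm → contributes +424 358 mm⁴
Total I = 1 760 351 mm⁴.
For the y-axis: x̄ = 47.632 mm.
Repeating about the centroidal y-axis gives I_y = 6 185 351 mm⁴.

I_x ≈ 1.76 × 10⁶ mm⁴, I_y ≈ 6.19 × 10⁶ mm⁴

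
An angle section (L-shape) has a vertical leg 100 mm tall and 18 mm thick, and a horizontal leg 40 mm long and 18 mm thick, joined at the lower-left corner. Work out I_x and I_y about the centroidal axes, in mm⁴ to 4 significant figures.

I_x ≈ 2.056 × 10⁶ mm⁴, I_y ≈ 1.944 × 10⁵ mm⁴

Break the section into simple shapes (no overlaps), measuring from the bottom-left corner of the bounding box.
Vertical leg: 18 × 100, A = 1 800 mm², y = 50 mm, Ī = 1 500 000 mm⁴.
Horizontal leg (remainder): 22 × 18, A = 396 mm², y = 9 mm, Ī = 10 692 mm⁴.
Centroid: ȳ = ΣA·y / ΣA = 42.6066 mm.
Transfer each piece to the centroidal x-axis using Ī + A·d² with d = y − 42.6066:
  vertical leg: d = 7.39344 mm → contributes +1 598 393 mm⁴
  horizontal leg (remainder): d = -33.6066 mm → contributes +457 935 mm⁴
Total I = 2 056 328 mm⁴.
For the y-axis: x̄ = 12.6066 mm.
Repeating about the centroidal y-axis gives I_y = 194 408 mm⁴.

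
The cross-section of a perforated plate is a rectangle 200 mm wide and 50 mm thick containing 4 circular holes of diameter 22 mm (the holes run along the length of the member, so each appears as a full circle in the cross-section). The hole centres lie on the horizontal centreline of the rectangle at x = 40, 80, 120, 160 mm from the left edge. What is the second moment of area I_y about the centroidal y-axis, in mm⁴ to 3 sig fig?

I_y ≈ 3.02 × 10⁷ mm⁴

Treat the section as a set of non-overlapping primitives; coordinates are from the bounding-box lower-left.
Plate: 200 × 50, A = 10 000 mm², x = 100 mm, Ī = 33 333 333 mm⁴.
Hole 1 (subtracted): ⌀22, A = 380.13 mm², x = 40 mm, Ī = 11 499 mm⁴.
Hole 2 (subtracted): ⌀22, A = 380.13 mm², x = 80 mm, Ī = 11 499 mm⁴.
Hole 3 (subtracted): ⌀22, A = 380.13 mm², x = 120 mm, Ī = 11 499 mm⁴.
Hole 4 (subtracted): ⌀22, A = 380.13 mm², x = 160 mm, Ī = 11 499 mm⁴.
By symmetry the centroid is at mid-width, x̄ = 100 mm.
Transfer each piece to the centroidal y-axis using Ī + A·d² with d = x − 100:
  plate: d = 0 mm → contributes +33 333 333 mm⁴
  hole 1: d = -60 mm → contributes −1 379 977 mm⁴
  hole 2: d = -20 mm → contributes −163 552 mm⁴
  hole 3: d = 20 mm → contributes −163 552 mm⁴
  hole 4: d = 60 mm → contributes −1 379 977 mm⁴
Total I = 30 246 276 mm⁴.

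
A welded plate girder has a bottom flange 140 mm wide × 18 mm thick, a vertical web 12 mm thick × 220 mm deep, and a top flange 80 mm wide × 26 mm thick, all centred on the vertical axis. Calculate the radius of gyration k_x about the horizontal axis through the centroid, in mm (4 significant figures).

Break the section into simple shapes (no overlaps), measuring from the bottom-left corner of the bounding box.
Bottom plate: 140 × 18, A = 2 520 mm², y = 9 mm, Ī = 68 040 mm⁴.
Web plate: 12 × 220, A = 2 640 mm², y = 128 mm, Ī = 10 648 000 mm⁴.
Top plate: 80 × 26, A = 2 080 mm², y = 251 mm, Ī = 117 173 mm⁴.
Centroid: ȳ = ΣA·y / ΣA = 121.917 mm.
Transfer each piece to the horizontal axis through the centroid using Ī + A·d² with d = y − 121.917:
  bottom plate: d = -112.917 mm → contributes +32 198 740 mm⁴
  web plate: d = 6.08287 mm → contributes +10 745 684 mm⁴
  top plate: d = 129.083 mm → contributes +34 774 941 mm⁴
Total I = 77 719 364 mm⁴.
Radius of gyration: k = √(I/A) = √(77 719 364 / 7 240) = 103.608 mm.

k_x ≈ 103.6 mm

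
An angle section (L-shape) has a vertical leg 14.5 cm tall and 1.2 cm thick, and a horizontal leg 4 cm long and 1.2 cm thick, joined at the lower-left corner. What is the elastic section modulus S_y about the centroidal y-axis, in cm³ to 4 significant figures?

S_y ≈ 5.054 cm³

Break the section into simple shapes (no overlaps), measuring from the bottom-left corner of the bounding box.
Vertical leg: 1.2 × 14.5, A = 17.4 cm², x = 0.6 cm, Ī = 2.088 cm⁴.
Horizontal leg (remainder): 2.8 × 1.2, A = 3.36 cm², x = 2.6 cm, Ī = 2.1952 cm⁴.
Centroid: x̄ = ΣA·x / ΣA = 0.923699 cm.
Transfer each piece to the centroidal y-axis using Ī + A·d² with d = x − 0.923699:
  vertical leg: d = -0.323699 cm → contributes +3.91119 cm⁴
  horizontal leg (remainder): d = 1.6763 cm → contributes +11.6367 cm⁴
Total I = 15.5479 cm⁴.
Extreme fibre distance c = 3.0763 cm; S = I/c = 5.0541 cm³.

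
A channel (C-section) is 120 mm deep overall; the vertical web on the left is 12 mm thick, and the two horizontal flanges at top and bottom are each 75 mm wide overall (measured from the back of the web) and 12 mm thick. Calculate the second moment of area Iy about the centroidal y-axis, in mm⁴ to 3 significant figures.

Break the section into simple shapes (no overlaps), measuring from the bottom-left corner of the bounding box.
Web: 12 × 120, A = 1 440 mm², x = 6 mm, Ī = 17 280 mm⁴.
Top flange (beyond web): 63 × 12, A = 756 mm², x = 43.5 mm, Ī = 250 047 mm⁴.
Bottom flange (beyond web): 63 × 12, A = 756 mm², x = 43.5 mm, Ī = 250 047 mm⁴.
Centroid: x̄ = ΣA·x / ΣA = 25.207 mm.
Transfer each piece to the centroidal y-axis using Ī + A·d² with d = x − 25.207:
  web: d = -19.207 mm → contributes +548 526 mm⁴
  top flange (beyond web): d = 18.293 mm → contributes +503 021 mm⁴
  bottom flange (beyond web): d = 18.293 mm → contributes +503 021 mm⁴
Total I = 1 554 569 mm⁴.

Iy ≈ 1.55 × 10⁶ mm⁴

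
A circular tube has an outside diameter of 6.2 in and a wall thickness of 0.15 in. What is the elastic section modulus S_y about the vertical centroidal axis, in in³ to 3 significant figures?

Treat the section as a set of non-overlapping primitives; coordinates are from the bounding-box lower-left.
Outer circle: ⌀6.2, A = 30.191 in², x = 3.1 in, Ī = 72.533 in⁴.
Bore (subtracted): ⌀5.9, A = 27.34 in², x = 3.1 in, Ī = 59.481 in⁴.
By symmetry the centroid is at mid-width, x̄ = 3.1 in.
All pieces are centred on the vertical centroidal axis, so I = ΣĪ (holes subtracted) = 13.052 in⁴.
Extreme fibre distance c = 3.1 in; S = I/c = 4.2104 in³.

S_y ≈ 4.21 in³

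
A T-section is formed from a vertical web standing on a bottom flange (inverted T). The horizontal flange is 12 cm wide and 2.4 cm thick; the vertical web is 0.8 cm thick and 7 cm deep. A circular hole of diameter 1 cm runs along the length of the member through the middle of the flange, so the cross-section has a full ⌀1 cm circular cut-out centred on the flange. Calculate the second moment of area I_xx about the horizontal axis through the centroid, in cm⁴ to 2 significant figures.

Break the section into simple shapes (no overlaps), measuring from the bottom-left corner of the bounding box.
Flange: 12 × 2.4, A = 28.8 cm², y = 1.2 cm, Ī = 13.82 cm⁴.
Web: 0.8 × 7, A = 5.6 cm², y = 5.9 cm, Ī = 22.87 cm⁴.
Hole (subtracted): ⌀1, A = 0.7854 cm², y = 1.2 cm, Ī = 0.04909 cm⁴.
Centroid: ȳ = ΣA·y / ΣA = 1.983 cm.
Transfer each piece to the horizontal axis through the centroid using Ī + A·d² with d = y − 1.983:
  flange: d = -0.783 cm → contributes +31.48 cm⁴
  web: d = 3.917 cm → contributes +108.8 cm⁴
  hole: d = -0.783 cm → contributes −0.5306 cm⁴
Total I = 139.7 cm⁴.

I_xx ≈ 140 cm⁴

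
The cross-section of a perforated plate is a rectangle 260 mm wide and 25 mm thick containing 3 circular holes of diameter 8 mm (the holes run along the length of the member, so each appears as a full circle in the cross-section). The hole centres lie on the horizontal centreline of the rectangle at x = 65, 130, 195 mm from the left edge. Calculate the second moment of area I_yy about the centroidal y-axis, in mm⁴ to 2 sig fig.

Break the section into simple shapes (no overlaps), measuring from the bottom-left corner of the bounding box.
Plate: 260 × 25, A = 6 500 mm², x = 130 mm, Ī = 36 616 667 mm⁴.
Hole 1 (subtracted): ⌀8, A = 50.27 mm², x = 65 mm, Ī = 201.1 mm⁴.
Hole 2 (subtracted): ⌀8, A = 50.27 mm², x = 130 mm, Ī = 201.1 mm⁴.
Hole 3 (subtracted): ⌀8, A = 50.27 mm², x = 195 mm, Ī = 201.1 mm⁴.
By symmetry the centroid is at mid-width, x̄ = 130 mm.
Transfer each piece to the centroidal y-axis using Ī + A·d² with d = x − 130:
  plate: d = 0 mm → contributes +36 616 667 mm⁴
  hole 1: d = -65 mm → contributes −212 573 mm⁴
  hole 2: d = 0 mm → contributes −201.1 mm⁴
  hole 3: d = 65 mm → contributes −212 573 mm⁴
Total I = 36 191 320 mm⁴.

I_yy ≈ 3.6 × 10⁷ mm⁴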